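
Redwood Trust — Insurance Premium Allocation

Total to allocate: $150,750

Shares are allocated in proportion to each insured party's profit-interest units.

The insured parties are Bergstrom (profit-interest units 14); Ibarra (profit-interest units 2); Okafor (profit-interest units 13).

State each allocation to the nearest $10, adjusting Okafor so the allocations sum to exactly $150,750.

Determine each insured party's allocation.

Bergstrom: $72,780; Ibarra: $10,400; Okafor: $67,570

Sum of profit-interest units: 29.
Unrounded shares: Bergstrom 14/29 × $150,750 = 72,775.86; Ibarra 2/29 × $150,750 = 10,396.55; Okafor 13/29 × $150,750 = 67,577.59.
At nearest $10: Bergstrom $72,780; Ibarra $10,400; Okafor $67,580. Sum = $150,760.
Difference $150,750 − $150,760 = −$10 applied to Okafor: Okafor becomes $67,570.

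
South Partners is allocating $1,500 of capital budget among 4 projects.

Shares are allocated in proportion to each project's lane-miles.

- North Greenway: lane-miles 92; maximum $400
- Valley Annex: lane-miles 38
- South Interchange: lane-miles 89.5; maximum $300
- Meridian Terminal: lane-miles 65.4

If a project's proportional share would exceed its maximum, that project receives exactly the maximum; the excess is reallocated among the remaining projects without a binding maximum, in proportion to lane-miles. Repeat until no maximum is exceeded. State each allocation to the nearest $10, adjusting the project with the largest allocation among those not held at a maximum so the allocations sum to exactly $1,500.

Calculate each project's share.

North Greenway: $400 | Valley Annex: $290 | South Interchange: $300 | Meridian Terminal: $510

Lane-miles total: 284.9.
Pro-rata shares before constraints: North Greenway 484.38; Valley Annex 200.07; South Interchange 471.22; Meridian Terminal 344.33.
Held at cap: North Greenway ($400), South Interchange ($300); remaining pool $800 reallocated over remaining lane-miles 103.4.
Remaining shares: Valley Annex 294.00 → $290; Meridian Terminal 506.00 → $510.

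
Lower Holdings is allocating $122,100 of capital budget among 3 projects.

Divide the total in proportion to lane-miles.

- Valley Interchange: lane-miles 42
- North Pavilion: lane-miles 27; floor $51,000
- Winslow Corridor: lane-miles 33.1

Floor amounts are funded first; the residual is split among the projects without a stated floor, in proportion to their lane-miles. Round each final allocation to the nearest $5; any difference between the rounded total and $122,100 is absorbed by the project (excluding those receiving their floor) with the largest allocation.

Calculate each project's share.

Minimums first: North Pavilion $51,000. Residual $71,100.
Residual split over remaining lane-miles 75.1: Valley Interchange 39,762.98 → $39,765; Winslow Corridor 31,337.02 → $31,335.

Valley Interchange: $39,765; North Pavilion: $51,000; Winslow Corridor: $31,335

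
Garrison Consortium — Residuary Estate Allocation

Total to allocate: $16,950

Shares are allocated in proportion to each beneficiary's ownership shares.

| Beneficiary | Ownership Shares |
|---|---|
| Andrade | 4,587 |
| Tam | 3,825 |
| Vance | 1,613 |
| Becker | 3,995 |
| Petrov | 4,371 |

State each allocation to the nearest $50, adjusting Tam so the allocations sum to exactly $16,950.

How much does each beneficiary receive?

Andrade: $4,250; Tam: $3,450; Vance: $1,500; Becker: $3,700; Petrov: $4,050

Total ownership shares = 18,391.
Unrounded shares: Andrade 4,587/18,391 × $16,950 = 4,227.59; Tam 3,825/18,391 × $16,950 = 3,525.30; Vance 1,613/18,391 × $16,950 = 1,486.62; Becker 3,995/18,391 × $16,950 = 3,681.98; Petrov 4,371/18,391 × $16,950 = 4,028.52.
At nearest $50: Andrade $4,250; Tam $3,550; Vance $1,500; Becker $3,700; Petrov $4,050. Sum = $17,050.
Difference $16,950 − $17,050 = −$100 applied to Tam: Tam becomes $3,450.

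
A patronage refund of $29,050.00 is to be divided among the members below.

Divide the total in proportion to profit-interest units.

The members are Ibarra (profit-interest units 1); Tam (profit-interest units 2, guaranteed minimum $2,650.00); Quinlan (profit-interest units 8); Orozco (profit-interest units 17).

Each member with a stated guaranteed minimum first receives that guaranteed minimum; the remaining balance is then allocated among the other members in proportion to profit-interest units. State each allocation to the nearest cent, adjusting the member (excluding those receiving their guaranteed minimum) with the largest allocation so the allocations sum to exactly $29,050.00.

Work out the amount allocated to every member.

Fund the minimums — Tam $2,650.00. Balance $26,400.00.
Balance split over remaining profit-interest units 26: Ibarra 1,015.3846 → $1,015.38; Quinlan 8,123.0769 → $8,123.08; Orozco 17,261.5385 → $17,261.54.

Ibarra: $1,015.38; Tam: $2,650.00; Quinlan: $8,123.08; Orozco: $17,261.54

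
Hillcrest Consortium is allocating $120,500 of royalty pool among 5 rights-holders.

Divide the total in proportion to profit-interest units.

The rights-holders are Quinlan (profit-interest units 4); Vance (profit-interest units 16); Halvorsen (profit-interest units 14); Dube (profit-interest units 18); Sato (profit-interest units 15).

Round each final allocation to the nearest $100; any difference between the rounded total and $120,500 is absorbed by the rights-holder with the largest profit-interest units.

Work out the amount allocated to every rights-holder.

Sum of profit-interest units: 67.
Unrounded shares: Quinlan 4/67 × $120,500 = 7,194.03; Vance 16/67 × $120,500 = 28,776.12; Halvorsen 14/67 × $120,500 = 25,179.10; Dube 18/67 × $120,500 = 32,373.13; Sato 15/67 × $120,500 = 26,977.61.
At nearest $100: Quinlan $7,200; Vance $28,800; Halvorsen $25,200; Dube $32,400; Sato $27,000. Sum = $120,600.
Difference $120,500 − $120,600 = −$100 applied to largest profit-interest units (Dube): Dube becomes $32,300.

Quinlan: $7,200 · Vance: $28,800 · Halvorsen: $25,200 · Dube: $32,300 · Sato: $27,000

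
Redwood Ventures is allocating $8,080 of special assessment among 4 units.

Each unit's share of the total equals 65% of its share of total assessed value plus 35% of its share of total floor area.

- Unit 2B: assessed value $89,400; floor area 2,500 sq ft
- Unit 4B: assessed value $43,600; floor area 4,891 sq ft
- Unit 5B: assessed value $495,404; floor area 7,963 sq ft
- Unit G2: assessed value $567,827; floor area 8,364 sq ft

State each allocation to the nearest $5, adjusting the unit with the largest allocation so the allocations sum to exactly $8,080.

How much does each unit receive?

Unit 2B: $690; Unit 4B: $775; Unit 5B: $3,125; Unit G2: $3,490

Totals — assessed value 1,196,231, floor area 23,718.
Combined weights (65% assessed value + 35% floor area): Unit 2B 0.0855; Unit 4B 0.0959; Unit 5B 0.3867; Unit G2 0.4320.
Proportional shares: Unit 2B 690.59; Unit 4B 774.60; Unit 5B 3,124.51; Unit G2 3,490.30.
After rounding ($5): Unit 2B $690; Unit 4B $775; Unit 5B $3,125; Unit G2 $3,490. Sum = $8,080.
Rounded total matches; no reconciliation needed.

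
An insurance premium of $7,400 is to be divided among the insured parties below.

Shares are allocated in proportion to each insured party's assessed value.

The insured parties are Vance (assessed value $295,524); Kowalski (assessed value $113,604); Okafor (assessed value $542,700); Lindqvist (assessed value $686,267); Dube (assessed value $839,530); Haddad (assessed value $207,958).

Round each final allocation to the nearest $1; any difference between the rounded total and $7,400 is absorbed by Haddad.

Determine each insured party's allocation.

Vance: $814; Kowalski: $313; Okafor: $1,495; Lindqvist: $1,891; Dube: $2,313; Haddad: $574

Total assessed value = 2,685,583.
Unrounded shares: Vance 295,524/2,685,583 × $7,400 = 814.30; Kowalski 113,604/2,685,583 × $7,400 = 313.03; Okafor 542,700/2,685,583 × $7,400 = 1,495.38; Lindqvist 686,267/2,685,583 × $7,400 = 1,890.98; Dube 839,530/2,685,583 × $7,400 = 2,313.29; Haddad 207,958/2,685,583 × $7,400 = 573.02.
At nearest $1: Vance $814; Kowalski $313; Okafor $1,495; Lindqvist $1,891; Dube $2,313; Haddad $573. Sum = $7,399.
Difference $7,400 − $7,399 = +$1 applied to Haddad: Haddad becomes $574.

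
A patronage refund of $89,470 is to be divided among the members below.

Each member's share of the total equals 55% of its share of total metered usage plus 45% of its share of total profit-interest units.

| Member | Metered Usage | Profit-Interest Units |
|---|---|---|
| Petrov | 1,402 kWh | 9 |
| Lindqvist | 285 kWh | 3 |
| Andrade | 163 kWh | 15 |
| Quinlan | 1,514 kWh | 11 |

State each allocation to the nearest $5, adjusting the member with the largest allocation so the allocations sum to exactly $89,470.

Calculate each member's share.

Metered usage total 3,364; profit-interest units total 38.
Composite weights (55% metered usage + 45% profit-interest units): Petrov 0.3358; Lindqvist 0.0821; Andrade 0.2043; Quinlan 0.3778.
Pro-rata amounts: Petrov 30,044.04; Lindqvist 7,347.51; Andrade 18,277.06; Quinlan 33,801.40.
At nearest $5: Petrov $30,045; Lindqvist $7,350; Andrade $18,275; Quinlan $33,800. Sum = $89,470.
No rounding difference to absorb.

Petrov: $30,045 | Lindqvist: $7,350 | Andrade: $18,275 | Quinlan: $33,800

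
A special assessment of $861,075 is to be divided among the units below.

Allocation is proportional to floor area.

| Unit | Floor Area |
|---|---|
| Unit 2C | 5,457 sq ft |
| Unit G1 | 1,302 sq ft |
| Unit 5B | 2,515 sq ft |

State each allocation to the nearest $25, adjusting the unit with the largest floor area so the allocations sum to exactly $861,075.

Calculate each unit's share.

Total floor area = 9,274.
Raw shares: Unit 2C 5,457/9,274 × $861,075 = 506,673.09; Unit G1 1,302/9,274 × $861,075 = 120,888.47; Unit 5B 2,515/9,274 × $861,075 = 233,513.44.
At nearest $25: Unit 2C $506,675; Unit G1 $120,900; Unit 5B $233,525. Sum = $861,100.
Difference $861,075 − $861,100 = −$25 applied to largest floor area (Unit 2C): Unit 2C becomes $506,650.

Unit 2C: $506,650; Unit G1: $120,900; Unit 5B: $233,525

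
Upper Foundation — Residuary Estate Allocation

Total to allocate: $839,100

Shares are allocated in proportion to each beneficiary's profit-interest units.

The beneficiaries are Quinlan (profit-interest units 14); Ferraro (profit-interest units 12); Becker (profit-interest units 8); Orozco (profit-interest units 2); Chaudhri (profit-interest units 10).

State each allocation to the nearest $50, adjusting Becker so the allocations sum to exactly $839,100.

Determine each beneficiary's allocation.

Quinlan: $255,400 | Ferraro: $218,900 | Becker: $145,900 | Orozco: $36,500 | Chaudhri: $182,400

Total profit-interest units = 46.
Raw shares: Quinlan 14/46 × $839,100 = 255,378.26; Ferraro 12/46 × $839,100 = 218,895.65; Becker 8/46 × $839,100 = 145,930.43; Orozco 2/46 × $839,100 = 36,482.61; Chaudhri 10/46 × $839,100 = 182,413.04.
At nearest $50: Quinlan $255,400; Ferraro $218,900; Becker $145,950; Orozco $36,500; Chaudhri $182,400. Sum = $839,150.
Difference $839,100 − $839,150 = −$50 applied to Becker: Becker becomes $145,900.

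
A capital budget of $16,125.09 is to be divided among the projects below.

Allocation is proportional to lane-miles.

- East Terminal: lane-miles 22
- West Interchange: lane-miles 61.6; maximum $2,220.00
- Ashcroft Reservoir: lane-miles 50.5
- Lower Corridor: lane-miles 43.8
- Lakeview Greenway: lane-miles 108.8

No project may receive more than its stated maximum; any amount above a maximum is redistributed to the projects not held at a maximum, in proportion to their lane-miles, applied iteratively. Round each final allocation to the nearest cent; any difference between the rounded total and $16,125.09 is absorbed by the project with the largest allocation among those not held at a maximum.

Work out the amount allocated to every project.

Lane-miles total: 286.7.
Proportional shares (ignoring caps): East Terminal 1,237.3630; West Interchange 3,464.6165; Ashcroft Reservoir 2,840.3106; Lower Corridor 2,463.4773; Lakeview Greenway 6,119.3226.
Cap binds for West Interchange ($2,220.00); residual $13,905.09 reallocated over remaining lane-miles 225.1.
Shares after redistribution: East Terminal 1,359.0048 → $1,359.00; Ashcroft Reservoir 3,119.5337 → $3,119.53; Lower Corridor 2,705.65501 → $2,705.66; Lakeview Greenway 6,720.8965 → $6,720.90.

East Terminal: $1,359.00; West Interchange: $2,220.00; Ashcroft Reservoir: $3,119.53; Lower Corridor: $2,705.66; Lakeview Greenway: $6,720.90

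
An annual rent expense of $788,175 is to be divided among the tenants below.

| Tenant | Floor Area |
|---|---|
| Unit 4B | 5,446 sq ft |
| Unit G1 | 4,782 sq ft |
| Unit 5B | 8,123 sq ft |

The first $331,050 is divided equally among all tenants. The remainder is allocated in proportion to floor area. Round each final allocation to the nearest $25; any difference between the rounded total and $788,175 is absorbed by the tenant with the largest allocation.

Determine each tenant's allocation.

First tranche $331,050 split equally: $110,350 each.
Remainder $457,125 by floor area (total 18,351): Unit 4B 135,660.33 → $135,650; Unit G1 119,120.03 → $119,125; Unit 5B 202,344.63 → $202,350.
Totals: Unit 4B $110,350 + $135,650 = $246,000; Unit G1 $110,350 + $119,125 = $229,475; Unit 5B $110,350 + $202,350 = $312,700.

Unit 4B: $246,000 | Unit G1: $229,475 | Unit 5B: $312,700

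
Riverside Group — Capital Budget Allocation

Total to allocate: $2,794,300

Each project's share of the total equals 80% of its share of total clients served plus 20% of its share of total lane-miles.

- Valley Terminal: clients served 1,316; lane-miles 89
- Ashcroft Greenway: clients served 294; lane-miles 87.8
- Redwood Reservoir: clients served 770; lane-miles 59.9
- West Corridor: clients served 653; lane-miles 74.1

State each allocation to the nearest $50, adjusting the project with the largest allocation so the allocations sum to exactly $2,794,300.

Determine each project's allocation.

Valley Terminal: $1,129,950 | Ashcroft Greenway: $374,550 | Redwood Reservoir: $675,250 | West Corridor: $614,550

Totals — clients served 3,033, lane-miles 310.8.
Blended shares (80% clients served + 20% lane-miles): Valley Terminal 0.4044; Ashcroft Greenway 0.1340; Redwood Reservoir 0.2416; West Corridor 0.2199.
Pro-rata amounts: Valley Terminal 1,129,977.55; Ashcroft Greenway 374,565.69; Redwood Reservoir 675,228.43; West Corridor 614,528.34.
After rounding ($50): Valley Terminal $1,130,000; Ashcroft Greenway $374,550; Redwood Reservoir $675,250; West Corridor $614,550. Sum = $2,794,350.
Difference $2,794,300 − $2,794,350 = −$50 applied to largest allocation (Valley Terminal): Valley Terminal becomes $1,129,950.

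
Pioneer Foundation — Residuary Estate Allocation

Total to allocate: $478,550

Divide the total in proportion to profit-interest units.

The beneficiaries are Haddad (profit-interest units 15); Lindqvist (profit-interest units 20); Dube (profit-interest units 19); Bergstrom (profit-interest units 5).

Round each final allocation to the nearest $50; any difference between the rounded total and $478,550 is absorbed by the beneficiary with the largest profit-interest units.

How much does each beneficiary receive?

Haddad: $121,650 · Lindqvist: $162,250 · Dube: $154,100 · Bergstrom: $40,550

Profit-interest units total: 59.
Unrounded shares: Haddad 15/59 × $478,550 = 121,665.25; Lindqvist 20/59 × $478,550 = 162,220.34; Dube 19/59 × $478,550 = 154,109.32; Bergstrom 5/59 × $478,550 = 40,555.08.
At nearest $50: Haddad $121,650; Lindqvist $162,200; Dube $154,100; Bergstrom $40,550. Sum = $478,500.
Difference $478,550 − $478,500 = +$50 applied to largest profit-interest units (Lindqvist): Lindqvist becomes $162,250.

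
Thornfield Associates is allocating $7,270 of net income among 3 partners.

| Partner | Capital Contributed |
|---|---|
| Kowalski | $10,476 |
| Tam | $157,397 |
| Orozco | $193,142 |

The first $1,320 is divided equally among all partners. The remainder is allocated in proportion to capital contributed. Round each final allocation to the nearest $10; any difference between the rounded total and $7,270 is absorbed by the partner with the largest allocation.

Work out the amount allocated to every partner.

Kowalski: $610 | Tam: $3,030 | Orozco: $3,630

First tranche $1,320 split equally: $440 each.
Remainder $5,950 by capital contributed (total 361,015): Kowalski 172.66 → $170; Tam 2,594.11 → $2,590; Orozco 3,183.23 → $3,180.
Rounding difference +$10 on remainder applied to Orozco.
Totals: Kowalski $440 + $170 = $610; Tam $440 + $2,590 = $3,030; Orozco $440 + $3,190 = $3,630.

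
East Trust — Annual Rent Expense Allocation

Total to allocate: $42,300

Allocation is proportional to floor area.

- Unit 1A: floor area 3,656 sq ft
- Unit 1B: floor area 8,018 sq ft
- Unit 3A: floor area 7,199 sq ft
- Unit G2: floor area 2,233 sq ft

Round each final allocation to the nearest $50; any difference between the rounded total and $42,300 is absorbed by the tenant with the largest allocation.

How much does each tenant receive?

Sum of floor area: 21,106.
Pro-rata amounts: Unit 1A 3,656/21,106 × $42,300 = 7,327.24; Unit 1B 8,018/21,106 × $42,300 = 16,069.43; Unit 3A 7,199/21,106 × $42,300 = 14,428.02; Unit G2 2,233/21,106 × $42,300 = 4,475.31.
After rounding ($50): Unit 1A $7,350; Unit 1B $16,050; Unit 3A $14,450; Unit G2 $4,500. Sum = $42,350.
Difference $42,300 − $42,350 = −$50 applied to largest allocation (Unit 1B): Unit 1B becomes $16,000.

Unit 1A: $7,350; Unit 1B: $16,000; Unit 3A: $14,450; Unit G2: $4,500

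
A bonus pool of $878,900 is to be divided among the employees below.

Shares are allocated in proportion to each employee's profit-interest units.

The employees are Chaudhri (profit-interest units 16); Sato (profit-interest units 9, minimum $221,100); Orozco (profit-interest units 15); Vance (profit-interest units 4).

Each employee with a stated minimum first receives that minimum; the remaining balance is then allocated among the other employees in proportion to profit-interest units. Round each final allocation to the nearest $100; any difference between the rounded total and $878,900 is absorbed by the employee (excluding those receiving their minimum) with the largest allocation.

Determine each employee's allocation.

Fund the minimums — Sato $221,100. Balance $657,800.
Balance split over remaining profit-interest units 35: Chaudhri 300,708.57 → $300,700; Orozco 281,914.29 → $281,900; Vance 75,177.14 → $75,200.

Chaudhri: $300,700; Sato: $221,100; Orozco: $281,900; Vance: $75,200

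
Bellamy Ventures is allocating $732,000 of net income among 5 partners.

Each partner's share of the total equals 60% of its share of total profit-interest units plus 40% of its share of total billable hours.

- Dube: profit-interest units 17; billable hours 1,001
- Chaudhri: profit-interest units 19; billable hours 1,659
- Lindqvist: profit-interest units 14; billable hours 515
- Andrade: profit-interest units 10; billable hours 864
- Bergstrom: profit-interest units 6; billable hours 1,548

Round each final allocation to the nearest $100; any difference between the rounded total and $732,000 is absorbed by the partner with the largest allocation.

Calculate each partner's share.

Totals — profit-interest units 66, billable hours 5,587.
Combined weights (60% profit-interest units + 40% billable hours): Dube 0.2262; Chaudhri 0.2915; Lindqvist 0.1641; Andrade 0.1528; Bergstrom 0.1654.
Proportional shares: Dube 165,587.05; Chaudhri 213,380.20; Lindqvist 120,153.43; Andrade 111,825.43; Bergstrom 121,053.89.
At nearest $100: Dube $165,600; Chaudhri $213,400; Lindqvist $120,200; Andrade $111,800; Bergstrom $121,100. Sum = $732,100.
Difference $732,000 − $732,100 = −$100 applied to largest allocation (Chaudhri): Chaudhri becomes $213,300.

Dube: $165,600 · Chaudhri: $213,300 · Lindqvist: $120,200 · Andrade: $111,800 · Bergstrom: $121,100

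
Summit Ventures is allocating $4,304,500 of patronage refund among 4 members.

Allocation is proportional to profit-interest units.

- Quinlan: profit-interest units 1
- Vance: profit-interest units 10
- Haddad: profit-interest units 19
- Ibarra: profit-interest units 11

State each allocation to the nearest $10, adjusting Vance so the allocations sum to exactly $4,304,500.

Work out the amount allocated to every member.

Profit-interest units total: 41.
Raw shares: Quinlan 1/41 × $4,304,500 = 104,987.80; Vance 10/41 × $4,304,500 = 1,049,878.05; Haddad 19/41 × $4,304,500 = 1,994,768.29; Ibarra 11/41 × $4,304,500 = 1,154,865.85.
At nearest $10: Quinlan $104,990; Vance $1,049,880; Haddad $1,994,770; Ibarra $1,154,870. Sum = $4,304,510.
Difference $4,304,500 − $4,304,510 = −$10 applied to Vance: Vance becomes $1,049,870.

Quinlan: $104,990 · Vance: $1,049,870 · Haddad: $1,994,770 · Ibarra: $1,154,870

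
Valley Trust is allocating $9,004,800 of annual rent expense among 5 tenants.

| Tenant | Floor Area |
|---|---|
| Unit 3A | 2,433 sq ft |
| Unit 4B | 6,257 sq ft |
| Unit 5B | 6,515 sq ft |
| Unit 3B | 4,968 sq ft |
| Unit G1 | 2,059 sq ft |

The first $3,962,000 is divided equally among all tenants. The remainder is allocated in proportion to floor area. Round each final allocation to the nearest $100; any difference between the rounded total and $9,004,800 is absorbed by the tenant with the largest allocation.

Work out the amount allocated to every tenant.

$3,962,000 shared equally gives $792,400 per tenant.
Remainder $5,042,800 by floor area (total 22,232): Unit 3A 551,868.14 → $551,900; Unit 4B 1,419,251.51 → $1,419,300; Unit 5B 1,477,772.67 → $1,477,800; Unit 3B 1,126,872.54 → $1,126,900; Unit G1 467,035.14 → $467,000.
Rounding difference −$100 on remainder applied to Unit 5B.
Totals: Unit 3A $792,400 + $551,900 = $1,344,300; Unit 4B $792,400 + $1,419,300 = $2,211,700; Unit 5B $792,400 + $1,477,700 = $2,270,100; Unit 3B $792,400 + $1,126,900 = $1,919,300; Unit G1 $792,400 + $467,000 = $1,259,400.

Unit 3A: $1,344,300 · Unit 4B: $2,211,700 · Unit 5B: $2,270,100 · Unit 3B: $1,919,300 · Unit G1: $1,259,400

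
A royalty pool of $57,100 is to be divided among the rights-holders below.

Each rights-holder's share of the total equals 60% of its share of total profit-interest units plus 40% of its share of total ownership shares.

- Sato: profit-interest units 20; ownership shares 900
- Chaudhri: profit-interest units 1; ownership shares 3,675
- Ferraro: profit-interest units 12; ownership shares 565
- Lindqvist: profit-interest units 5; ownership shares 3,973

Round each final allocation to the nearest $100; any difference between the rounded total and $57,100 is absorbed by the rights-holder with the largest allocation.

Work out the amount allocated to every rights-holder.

Sato: $20,300; Chaudhri: $10,100; Ferraro: $12,200; Lindqvist: $14,500

Totals — profit-interest units 38, ownership shares 9,113.
Combined weights (60% profit-interest units + 40% ownership shares): Sato 0.3553; Chaudhri 0.1771; Ferraro 0.2143; Lindqvist 0.2533.
Unrounded shares: Sato 20,287.26; Chaudhri 10,112.27; Ferraro 12,235.01; Lindqvist 14,465.46.
At nearest $100: Sato $20,300; Chaudhri $10,100; Ferraro $12,200; Lindqvist $14,500. Sum = $57,100.
Sum already equals the total — no adjustment.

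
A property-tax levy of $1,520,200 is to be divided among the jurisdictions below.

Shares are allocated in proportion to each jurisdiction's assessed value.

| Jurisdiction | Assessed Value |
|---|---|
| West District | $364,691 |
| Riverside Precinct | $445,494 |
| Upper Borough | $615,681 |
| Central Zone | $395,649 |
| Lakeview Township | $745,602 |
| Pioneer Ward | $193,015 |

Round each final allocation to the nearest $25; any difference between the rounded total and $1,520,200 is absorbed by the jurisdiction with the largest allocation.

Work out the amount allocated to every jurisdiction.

Total assessed value = 2,760,132.
Proportional shares: West District 364,691/2,760,132 × $1,520,200 = 200,861.14; Riverside Precinct 445,494/2,760,132 × $1,520,200 = 245,365.07; Upper Borough 615,681/2,760,132 × $1,520,200 = 339,099.09; Central Zone 395,649/2,760,132 × $1,520,200 = 217,911.90; Lakeview Township 745,602/2,760,132 × $1,520,200 = 410,655.78; Pioneer Ward 193,015/2,760,132 × $1,520,200 = 106,307.02.
Rounded to nearest $25: West District $200,850; Riverside Precinct $245,375; Upper Borough $339,100; Central Zone $217,900; Lakeview Township $410,650; Pioneer Ward $106,300. Sum = $1,520,175.
Difference $1,520,200 − $1,520,175 = +$25 applied to largest allocation (Lakeview Township): Lakeview Township becomes $410,675.

West District: $200,850 | Riverside Precinct: $245,375 | Upper Borough: $339,100 | Central Zone: $217,900 | Lakeview Township: $410,675 | Pioneer Ward: $106,300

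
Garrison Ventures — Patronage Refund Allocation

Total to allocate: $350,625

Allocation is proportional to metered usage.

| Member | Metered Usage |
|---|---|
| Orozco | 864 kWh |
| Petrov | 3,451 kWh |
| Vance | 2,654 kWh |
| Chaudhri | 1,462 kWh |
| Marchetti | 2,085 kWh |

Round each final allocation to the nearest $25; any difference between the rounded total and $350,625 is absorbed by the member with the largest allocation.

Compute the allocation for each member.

Orozco: $28,800 · Petrov: $115,050 · Vance: $88,500 · Chaudhri: $48,750 · Marchetti: $69,525

Sum of metered usage: 10,516.
Proportional shares: Orozco 864/10,516 × $350,625 = 28,807.53; Petrov 3,451/10,516 × $350,625 = 115,063.42; Vance 2,654/10,516 × $350,625 = 88,489.80; Chaudhri 1,462/10,516 × $350,625 = 48,746.08; Marchetti 2,085/10,516 × $350,625 = 69,518.17.
After rounding ($25): Orozco $28,800; Petrov $115,075; Vance $88,500; Chaudhri $48,750; Marchetti $69,525. Sum = $350,650.
Difference $350,625 − $350,650 = −$25 applied to largest allocation (Petrov): Petrov becomes $115,050.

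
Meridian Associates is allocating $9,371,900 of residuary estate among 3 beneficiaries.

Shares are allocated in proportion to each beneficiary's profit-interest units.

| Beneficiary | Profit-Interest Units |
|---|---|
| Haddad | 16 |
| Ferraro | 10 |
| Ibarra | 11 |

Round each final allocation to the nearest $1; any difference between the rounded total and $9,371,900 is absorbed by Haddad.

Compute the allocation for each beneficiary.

Profit-interest units total: 37.
Pro-rata amounts: Haddad 16/37 × $9,371,900 = 4,052,713.51; Ferraro 10/37 × $9,371,900 = 2,532,945.95; Ibarra 11/37 × $9,371,900 = 2,786,240.54.
After rounding ($1): Haddad $4,052,714; Ferraro $2,532,946; Ibarra $2,786,241. Sum = $9,371,901.
Difference $9,371,900 − $9,371,901 = −$1 applied to Haddad: Haddad becomes $4,052,713.

Haddad: $4,052,713 · Ferraro: $2,532,946 · Ibarra: $2,786,241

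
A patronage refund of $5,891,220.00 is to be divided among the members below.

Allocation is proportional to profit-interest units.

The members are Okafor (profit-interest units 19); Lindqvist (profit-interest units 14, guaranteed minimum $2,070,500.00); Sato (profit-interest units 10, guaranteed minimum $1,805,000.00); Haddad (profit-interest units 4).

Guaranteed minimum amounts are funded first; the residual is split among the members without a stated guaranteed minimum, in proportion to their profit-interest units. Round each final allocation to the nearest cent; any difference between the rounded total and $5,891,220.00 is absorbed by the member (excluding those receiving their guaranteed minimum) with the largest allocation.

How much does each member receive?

Minimums first: Lindqvist $2,070,500.00; Sato $1,805,000.00. Residual $2,015,720.00.
Residual split over remaining profit-interest units 23: Okafor 1,665,160.0000 → $1,665,160.00; Haddad 350,560.0000 → $350,560.00.

Okafor: $1,665,160.00 · Lindqvist: $2,070,500.00 · Sato: $1,805,000.00 · Haddad: $350,560.00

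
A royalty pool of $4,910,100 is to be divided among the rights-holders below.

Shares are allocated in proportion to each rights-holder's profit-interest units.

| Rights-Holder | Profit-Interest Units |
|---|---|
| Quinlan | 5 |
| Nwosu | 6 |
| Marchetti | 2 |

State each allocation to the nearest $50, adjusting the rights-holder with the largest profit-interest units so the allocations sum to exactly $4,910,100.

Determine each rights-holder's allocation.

Sum of profit-interest units: 5 + 6 + 2 = 13.
Pro-rata amounts: Quinlan 1,888,500.00; Nwosu 2,266,200.00; Marchetti 755,400.00.
After rounding ($50): Quinlan $1,888,500; Nwosu $2,266,200; Marchetti $755,400. Sum = $4,910,100.
No rounding difference to absorb.

Quinlan: $1,888,500 · Nwosu: $2,266,200 · Marchetti: $755,400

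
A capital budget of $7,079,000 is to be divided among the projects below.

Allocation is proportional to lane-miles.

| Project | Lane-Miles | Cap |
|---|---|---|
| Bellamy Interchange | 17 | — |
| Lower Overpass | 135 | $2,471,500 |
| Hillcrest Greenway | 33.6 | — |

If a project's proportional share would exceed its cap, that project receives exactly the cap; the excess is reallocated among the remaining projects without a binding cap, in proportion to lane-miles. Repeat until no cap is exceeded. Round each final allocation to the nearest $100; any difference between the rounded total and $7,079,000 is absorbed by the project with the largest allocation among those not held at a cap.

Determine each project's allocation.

Bellamy Interchange: $1,548,000 | Lower Overpass: $2,471,500 | Hillcrest Greenway: $3,059,500

Total lane-miles = 185.6.
Unconstrained shares: Bellamy Interchange 648,399.78; Lower Overpass 5,149,057.11; Hillcrest Greenway 1,281,543.10.
Cap binds for Lower Overpass ($2,471,500); residual $4,607,500 reallocated over remaining lane-miles 50.6.
Redistributed shares: Bellamy Interchange 1,547,974.31 → $1,548,000; Hillcrest Greenway 3,059,525.69 → $3,059,500.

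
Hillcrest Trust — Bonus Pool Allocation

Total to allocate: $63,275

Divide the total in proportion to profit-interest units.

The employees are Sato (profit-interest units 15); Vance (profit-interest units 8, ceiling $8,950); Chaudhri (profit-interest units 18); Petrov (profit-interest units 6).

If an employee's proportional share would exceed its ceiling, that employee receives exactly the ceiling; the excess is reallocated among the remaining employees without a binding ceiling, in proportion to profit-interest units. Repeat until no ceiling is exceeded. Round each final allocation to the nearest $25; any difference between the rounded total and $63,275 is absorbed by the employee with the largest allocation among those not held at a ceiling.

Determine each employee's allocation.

Sato: $20,900; Vance: $8,950; Chaudhri: $25,075; Petrov: $8,350

Combined profit-interest units = 47.
Proportional shares (ignoring caps): Sato 20,194.15; Vance 10,770.21; Chaudhri 24,232.98; Petrov 8,077.66.
Cap binds for Vance ($8,950); remaining pool $54,325 reallocated over remaining profit-interest units 39.
Shares after redistribution: Sato 20,894.23 → $20,900; Chaudhri 25,073.08 → $25,075; Petrov 8,357.69 → $8,350.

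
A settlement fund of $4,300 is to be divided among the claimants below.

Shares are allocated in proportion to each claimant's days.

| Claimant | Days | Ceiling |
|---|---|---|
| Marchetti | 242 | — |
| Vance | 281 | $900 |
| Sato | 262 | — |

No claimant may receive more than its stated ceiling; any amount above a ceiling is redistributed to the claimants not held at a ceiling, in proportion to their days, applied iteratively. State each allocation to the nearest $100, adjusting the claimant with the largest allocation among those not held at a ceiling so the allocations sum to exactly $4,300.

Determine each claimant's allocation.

Sum of days: 785.
Proportional shares (ignoring caps): Marchetti 1,325.61; Vance 1,539.24; Sato 1,435.16.
Cap binds for Vance ($900); residual $3,400 reallocated over remaining days 504.
Redistributed shares: Marchetti 1,632.54 → $1,600; Sato 1,767.46 → $1,800.

Marchetti: $1,600 | Vance: $900 | Sato: $1,800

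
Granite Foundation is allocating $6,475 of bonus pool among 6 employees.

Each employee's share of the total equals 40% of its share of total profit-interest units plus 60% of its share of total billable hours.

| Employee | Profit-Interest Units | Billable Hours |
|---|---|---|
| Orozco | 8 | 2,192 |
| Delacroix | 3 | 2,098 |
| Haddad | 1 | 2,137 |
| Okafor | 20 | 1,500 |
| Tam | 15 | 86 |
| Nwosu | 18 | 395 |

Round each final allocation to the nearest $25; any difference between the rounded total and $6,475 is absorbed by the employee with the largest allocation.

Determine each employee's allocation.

Profit-interest units total 65; billable hours total 8,408.
Combined weights (40% profit-interest units + 60% billable hours): Orozco 0.2057; Delacroix 0.1682; Haddad 0.1587; Okafor 0.2301; Tam 0.0984; Nwosu 0.1390.
Proportional shares: Orozco 1,331.60; Delacroix 1,088.94; Haddad 1,027.27; Okafor 1,490.01; Tam 637.43; Nwosu 899.74.
At nearest $25: Orozco $1,325; Delacroix $1,100; Haddad $1,025; Okafor $1,500; Tam $625; Nwosu $900. Sum = $6,475.
Sum already equals the total — no adjustment.

Orozco: $1,325 · Delacroix: $1,100 · Haddad: $1,025 · Okafor: $1,500 · Tam: $625 · Nwosu: $900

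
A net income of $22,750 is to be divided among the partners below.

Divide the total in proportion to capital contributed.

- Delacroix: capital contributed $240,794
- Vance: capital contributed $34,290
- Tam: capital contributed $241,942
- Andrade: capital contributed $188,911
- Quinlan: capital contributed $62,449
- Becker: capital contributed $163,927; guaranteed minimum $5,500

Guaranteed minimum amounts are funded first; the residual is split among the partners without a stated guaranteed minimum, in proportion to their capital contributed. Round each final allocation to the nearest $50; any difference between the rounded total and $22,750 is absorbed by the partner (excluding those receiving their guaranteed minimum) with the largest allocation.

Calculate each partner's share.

Fund the minimums — Becker $5,500. Remaining pool $17,250.
Remaining pool split over remaining capital contributed 768,386: Delacroix 5,405.74 → $5,400; Vance 769.80 → $750; Tam 5,431.51 → $5,450; Andrade 4,240.99 → $4,250; Quinlan 1,401.96 → $1,400.

Delacroix: $5,400 | Vance: $750 | Tam: $5,450 | Andrade: $4,250 | Quinlan: $1,400 | Becker: $5,500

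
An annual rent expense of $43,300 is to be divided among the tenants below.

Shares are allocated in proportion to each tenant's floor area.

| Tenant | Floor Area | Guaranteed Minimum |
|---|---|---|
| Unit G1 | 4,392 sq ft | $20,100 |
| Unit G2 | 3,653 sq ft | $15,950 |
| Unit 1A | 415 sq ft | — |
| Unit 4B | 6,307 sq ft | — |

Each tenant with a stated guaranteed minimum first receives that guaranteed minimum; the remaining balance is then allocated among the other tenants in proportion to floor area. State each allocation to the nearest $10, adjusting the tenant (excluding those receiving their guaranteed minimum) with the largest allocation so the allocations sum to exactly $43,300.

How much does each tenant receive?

Fund the minimums — Unit G1 $20,100; Unit G2 $15,950. Residual $7,250.
Residual split over remaining floor area 6,722: Unit 1A 447.60 → $450; Unit 4B 6,802.40 → $6,800.

Unit G1: $20,100; Unit G2: $15,950; Unit 1A: $450; Unit 4B: $6,800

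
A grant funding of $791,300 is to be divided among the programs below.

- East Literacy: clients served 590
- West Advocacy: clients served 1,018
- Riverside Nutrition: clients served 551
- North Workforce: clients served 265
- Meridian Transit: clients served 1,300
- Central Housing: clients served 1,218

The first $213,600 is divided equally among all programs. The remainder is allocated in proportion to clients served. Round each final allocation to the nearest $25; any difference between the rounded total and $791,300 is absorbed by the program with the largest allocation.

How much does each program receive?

Equal tier: $213,600 ÷ 6 = $35,600 apiece.
Remainder $577,700 by clients served (total 4,942): East Literacy 68,968.64 → $68,975; West Advocacy 119,000.12 → $119,000; Riverside Nutrition 64,409.69 → $64,400; North Workforce 30,977.44 → $30,975; Meridian Transit 151,964.79 → $151,975; Central Housing 142,379.32 → $142,375.
Totals: East Literacy $35,600 + $68,975 = $104,575; West Advocacy $35,600 + $119,000 = $154,600; Riverside Nutrition $35,600 + $64,400 = $100,000; North Workforce $35,600 + $30,975 = $66,575; Meridian Transit $35,600 + $151,975 = $187,575; Central Housing $35,600 + $142,375 = $177,975.

East Literacy: $104,575 | West Advocacy: $154,600 | Riverside Nutrition: $100,000 | North Workforce: $66,575 | Meridian Transit: $187,575 | Central Housing: $177,975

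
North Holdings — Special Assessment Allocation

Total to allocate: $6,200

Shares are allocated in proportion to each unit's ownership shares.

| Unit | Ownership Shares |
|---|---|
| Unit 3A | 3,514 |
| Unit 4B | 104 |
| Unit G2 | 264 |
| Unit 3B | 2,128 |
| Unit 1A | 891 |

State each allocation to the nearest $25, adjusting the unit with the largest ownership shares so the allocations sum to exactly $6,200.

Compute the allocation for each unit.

Sum of ownership shares: 3,514 + 104 + 264 + 2,128 + 891 = 6,901.
Raw shares: Unit 3A 3,157.05; Unit 4B 93.44; Unit G2 237.18; Unit 3B 1,911.84; Unit 1A 800.49.
After rounding ($25): Unit 3A $3,150; Unit 4B $100; Unit G2 $225; Unit 3B $1,900; Unit 1A $800. Sum = $6,175.
Difference $6,200 − $6,175 = +$25 applied to largest ownership shares (Unit 3A): Unit 3A becomes $3,175.

Unit 3A: $3,175 · Unit 4B: $100 · Unit G2: $225 · Unit 3B: $1,900 · Unit 1A: $800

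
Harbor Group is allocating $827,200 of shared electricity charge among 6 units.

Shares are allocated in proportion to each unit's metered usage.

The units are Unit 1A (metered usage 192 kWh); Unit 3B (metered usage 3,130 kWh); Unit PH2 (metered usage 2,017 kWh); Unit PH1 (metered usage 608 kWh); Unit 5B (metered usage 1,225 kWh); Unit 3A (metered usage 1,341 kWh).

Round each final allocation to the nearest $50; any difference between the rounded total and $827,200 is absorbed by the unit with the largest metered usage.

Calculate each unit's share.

Unit 1A: $18,650 · Unit 3B: $304,100 · Unit PH2: $196,000 · Unit PH1: $59,100 · Unit 5B: $119,050 · Unit 3A: $130,300

Combined metered usage = 8,513.
Pro-rata amounts: Unit 1A 192/8,513 × $827,200 = 18,656.45; Unit 3B 3,130/8,513 × $827,200 = 304,139.08; Unit PH2 2,017/8,513 × $827,200 = 195,989.94; Unit PH1 608/8,513 × $827,200 = 59,078.77; Unit 5B 1,225/8,513 × $827,200 = 119,032.07; Unit 3A 1,341/8,513 × $827,200 = 130,303.68.
Rounded to nearest $50: Unit 1A $18,650; Unit 3B $304,150; Unit PH2 $196,000; Unit PH1 $59,100; Unit 5B $119,050; Unit 3A $130,300. Sum = $827,250.
Difference $827,200 − $827,250 = −$50 applied to largest metered usage (Unit 3B): Unit 3B becomes $304,100.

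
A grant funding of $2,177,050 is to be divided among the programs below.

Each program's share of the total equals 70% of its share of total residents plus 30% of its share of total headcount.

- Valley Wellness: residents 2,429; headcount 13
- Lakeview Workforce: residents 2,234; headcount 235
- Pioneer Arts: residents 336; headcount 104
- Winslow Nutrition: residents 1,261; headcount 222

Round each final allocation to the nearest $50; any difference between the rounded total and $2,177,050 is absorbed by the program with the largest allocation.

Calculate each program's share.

Valley Wellness: $606,100 · Lakeview Workforce: $811,200 · Pioneer Arts: $200,150 · Winslow Nutrition: $559,600

Totals — residents 6,260, headcount 574.
Blended shares (70% residents + 30% headcount): Valley Wellness 0.2784; Lakeview Workforce 0.3726; Pioneer Arts 0.0919; Winslow Nutrition 0.2570.
Pro-rata amounts: Valley Wellness 606,107.80; Lakeview Workforce 811,235.46; Pioneer Arts 200,130.30; Winslow Nutrition 559,576.45.
After rounding ($50): Valley Wellness $606,100; Lakeview Workforce $811,250; Pioneer Arts $200,150; Winslow Nutrition $559,600. Sum = $2,177,100.
Difference $2,177,050 − $2,177,100 = −$50 applied to largest allocation (Lakeview Workforce): Lakeview Workforce becomes $811,200.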